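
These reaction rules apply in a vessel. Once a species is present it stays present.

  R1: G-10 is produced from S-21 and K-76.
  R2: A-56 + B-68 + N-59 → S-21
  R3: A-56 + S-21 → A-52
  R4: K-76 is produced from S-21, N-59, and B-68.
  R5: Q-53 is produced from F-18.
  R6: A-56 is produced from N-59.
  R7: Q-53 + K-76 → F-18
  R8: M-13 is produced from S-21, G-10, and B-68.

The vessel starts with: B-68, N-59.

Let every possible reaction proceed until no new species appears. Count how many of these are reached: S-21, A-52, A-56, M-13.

N-59 present → A-56 forms (R6).
A-56, B-68, and N-59 present → S-21 forms (R2).
A-56 and S-21 present → A-52 forms (R3).
S-21, N-59, and B-68 present → K-76 forms (R4).
S-21 and K-76 present → G-10 forms (R1).
S-21, G-10, and B-68 present → M-13 forms (R8).
S-21: reached.
A-52: reached.
A-56: reached.
M-13: reached.
All 4 are reached.

4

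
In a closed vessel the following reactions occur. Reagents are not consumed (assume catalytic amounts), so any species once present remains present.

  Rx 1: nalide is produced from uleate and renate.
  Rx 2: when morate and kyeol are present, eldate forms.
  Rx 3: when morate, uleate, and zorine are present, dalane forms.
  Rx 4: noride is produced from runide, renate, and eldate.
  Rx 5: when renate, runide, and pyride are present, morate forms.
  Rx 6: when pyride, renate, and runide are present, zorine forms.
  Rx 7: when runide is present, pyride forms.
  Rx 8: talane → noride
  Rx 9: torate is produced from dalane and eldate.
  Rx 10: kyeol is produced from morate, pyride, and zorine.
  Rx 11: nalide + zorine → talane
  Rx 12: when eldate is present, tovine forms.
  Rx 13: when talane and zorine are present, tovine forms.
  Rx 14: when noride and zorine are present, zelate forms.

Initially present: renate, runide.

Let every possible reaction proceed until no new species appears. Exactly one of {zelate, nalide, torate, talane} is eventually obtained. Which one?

zelate

runide present → pyride forms (Rx 7).
renate, runide, and pyride present → morate forms (Rx 5).
pyride, renate, and runide present → zorine forms (Rx 6).
morate, pyride, and zorine present → kyeol forms (Rx 10).
morate and kyeol present → eldate forms (Rx 2).
runide, renate, and eldate present → noride forms (Rx 4).
noride and zorine present → zelate forms (Rx 14).
nalide would need uleate and renate (Rx 1), but uleate never forms. talane would need nalide and zorine (Rx 11), but nalide never forms. torate would need dalane and eldate (Rx 9), but dalane never forms.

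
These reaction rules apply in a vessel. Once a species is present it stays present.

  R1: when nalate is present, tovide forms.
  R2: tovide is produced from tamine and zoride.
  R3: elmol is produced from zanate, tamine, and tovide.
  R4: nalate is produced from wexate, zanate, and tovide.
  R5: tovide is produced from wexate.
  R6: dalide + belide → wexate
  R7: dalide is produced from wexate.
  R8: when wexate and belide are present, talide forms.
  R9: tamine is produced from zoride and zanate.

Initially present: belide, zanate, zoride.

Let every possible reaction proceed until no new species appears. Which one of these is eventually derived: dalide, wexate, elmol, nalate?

zoride and zanate present → tamine forms (R9).
tamine and zoride present → tovide forms (R2).
zanate, tamine, and tovide present → elmol forms (R3).
wexate would need dalide and belide (R6), but dalide never forms. nalate would need wexate, zanate, and tovide (R4), but wexate never forms. dalide would need wexate (R7), but wexate never forms.

elmol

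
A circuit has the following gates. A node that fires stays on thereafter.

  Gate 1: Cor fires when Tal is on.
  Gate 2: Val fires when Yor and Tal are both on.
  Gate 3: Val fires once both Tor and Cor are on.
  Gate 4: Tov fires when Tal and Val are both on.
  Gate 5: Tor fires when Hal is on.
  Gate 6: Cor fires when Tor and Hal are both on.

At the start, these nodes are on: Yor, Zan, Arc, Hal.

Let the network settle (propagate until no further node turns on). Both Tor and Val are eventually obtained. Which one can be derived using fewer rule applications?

Tor

Tor: Hal is on, so Tor fires (Gate 5). [1 rule application]
Val: Gate 5: Hal on → Tor on. Gate 6: Tor and Hal on → Cor on. Gate 3: Tor and Cor on → Val on. [3 rule applications]
Tor needs fewer.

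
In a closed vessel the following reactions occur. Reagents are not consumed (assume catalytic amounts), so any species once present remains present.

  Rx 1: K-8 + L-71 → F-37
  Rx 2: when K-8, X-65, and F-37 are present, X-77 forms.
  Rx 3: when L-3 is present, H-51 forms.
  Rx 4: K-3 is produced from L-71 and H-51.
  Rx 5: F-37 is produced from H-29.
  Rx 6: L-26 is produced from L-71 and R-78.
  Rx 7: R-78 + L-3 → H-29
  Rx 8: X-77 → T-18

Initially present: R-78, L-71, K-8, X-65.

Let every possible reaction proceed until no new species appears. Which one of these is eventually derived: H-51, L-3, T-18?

K-8 and L-71 present → F-37 forms (Rx 1).
K-8, X-65, and F-37 present → X-77 forms (Rx 2).
X-77 present → T-18 forms (Rx 8).
No rule produces L-3, and it is not given. H-51 would need L-3 (Rx 3), but L-3 never forms.

T-18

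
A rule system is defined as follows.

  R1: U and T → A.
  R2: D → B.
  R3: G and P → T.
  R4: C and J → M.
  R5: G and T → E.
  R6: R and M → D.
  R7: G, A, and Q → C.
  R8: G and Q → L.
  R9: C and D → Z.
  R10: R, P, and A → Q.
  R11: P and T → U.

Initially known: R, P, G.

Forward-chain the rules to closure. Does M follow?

No

M would need C and J (R4), but J is never established.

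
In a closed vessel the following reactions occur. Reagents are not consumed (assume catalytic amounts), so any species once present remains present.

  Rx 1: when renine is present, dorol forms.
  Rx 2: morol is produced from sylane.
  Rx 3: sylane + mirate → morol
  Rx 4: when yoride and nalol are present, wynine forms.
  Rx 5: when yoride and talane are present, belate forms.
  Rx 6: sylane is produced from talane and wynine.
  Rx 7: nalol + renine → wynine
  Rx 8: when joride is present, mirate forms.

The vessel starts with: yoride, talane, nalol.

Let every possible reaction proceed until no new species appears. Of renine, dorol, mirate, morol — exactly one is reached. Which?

yoride and nalol present → wynine forms (Rx 4).
talane and wynine present → sylane forms (Rx 6).
sylane present → morol forms (Rx 2).
mirate would need joride (Rx 8), but joride never forms. No rule produces renine, and it is not given. dorol would need renine (Rx 1), but renine never forms.

morol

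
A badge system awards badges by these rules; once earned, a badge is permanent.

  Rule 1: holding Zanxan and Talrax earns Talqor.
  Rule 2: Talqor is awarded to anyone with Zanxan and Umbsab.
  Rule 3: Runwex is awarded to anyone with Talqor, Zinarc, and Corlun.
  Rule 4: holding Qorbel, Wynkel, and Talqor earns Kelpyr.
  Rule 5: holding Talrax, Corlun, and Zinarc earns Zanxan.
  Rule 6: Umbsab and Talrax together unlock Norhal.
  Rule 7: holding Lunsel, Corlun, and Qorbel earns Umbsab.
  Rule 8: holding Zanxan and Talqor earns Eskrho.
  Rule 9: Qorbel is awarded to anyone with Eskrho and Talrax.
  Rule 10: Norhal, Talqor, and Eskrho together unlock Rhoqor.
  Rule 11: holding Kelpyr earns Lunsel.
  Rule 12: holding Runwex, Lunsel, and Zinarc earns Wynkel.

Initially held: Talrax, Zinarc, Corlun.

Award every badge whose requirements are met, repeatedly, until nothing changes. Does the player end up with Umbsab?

No

Umbsab would need Lunsel, Corlun, and Qorbel (Rule 7), but Lunsel is never earned.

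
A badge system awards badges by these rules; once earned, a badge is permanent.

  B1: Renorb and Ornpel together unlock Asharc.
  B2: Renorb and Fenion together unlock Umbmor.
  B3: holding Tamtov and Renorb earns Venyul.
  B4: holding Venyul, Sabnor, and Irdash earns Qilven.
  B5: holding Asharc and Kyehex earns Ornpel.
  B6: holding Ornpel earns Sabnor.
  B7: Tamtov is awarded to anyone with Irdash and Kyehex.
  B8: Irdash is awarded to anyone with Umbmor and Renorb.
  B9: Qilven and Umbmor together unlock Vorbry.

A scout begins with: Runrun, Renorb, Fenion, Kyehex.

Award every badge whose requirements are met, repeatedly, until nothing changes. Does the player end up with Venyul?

Yes

With Renorb and Fenion, Umbmor is earned (B2).
With Umbmor and Renorb, Irdash is earned (B8).
With Irdash and Kyehex, Tamtov is earned (B7).
With Tamtov and Renorb, Venyul is earned (B3).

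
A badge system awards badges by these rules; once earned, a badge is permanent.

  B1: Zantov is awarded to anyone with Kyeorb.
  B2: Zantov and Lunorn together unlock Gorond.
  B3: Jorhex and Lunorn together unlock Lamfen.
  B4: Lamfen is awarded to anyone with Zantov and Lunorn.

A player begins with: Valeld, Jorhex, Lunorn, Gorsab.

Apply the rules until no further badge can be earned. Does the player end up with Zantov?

No

Zantov would need Kyeorb (B1), but Kyeorb is never earned.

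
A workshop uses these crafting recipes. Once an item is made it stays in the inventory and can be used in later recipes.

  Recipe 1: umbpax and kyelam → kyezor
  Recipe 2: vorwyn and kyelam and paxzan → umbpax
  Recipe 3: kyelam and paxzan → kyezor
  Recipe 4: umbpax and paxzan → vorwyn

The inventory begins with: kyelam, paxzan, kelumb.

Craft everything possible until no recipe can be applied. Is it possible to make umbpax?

umbpax would need vorwyn, kyelam, and paxzan (Recipe 2), but vorwyn is never obtained.

No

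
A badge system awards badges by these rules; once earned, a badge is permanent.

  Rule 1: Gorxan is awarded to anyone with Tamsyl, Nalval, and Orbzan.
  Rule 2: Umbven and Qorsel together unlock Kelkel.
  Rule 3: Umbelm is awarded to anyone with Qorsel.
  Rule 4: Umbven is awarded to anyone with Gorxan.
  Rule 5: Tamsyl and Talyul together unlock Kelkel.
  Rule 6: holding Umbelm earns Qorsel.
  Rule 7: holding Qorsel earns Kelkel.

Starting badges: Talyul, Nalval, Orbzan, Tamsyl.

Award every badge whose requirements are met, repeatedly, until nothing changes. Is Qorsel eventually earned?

No

Qorsel would need Umbelm (Rule 6), but Umbelm is never earned.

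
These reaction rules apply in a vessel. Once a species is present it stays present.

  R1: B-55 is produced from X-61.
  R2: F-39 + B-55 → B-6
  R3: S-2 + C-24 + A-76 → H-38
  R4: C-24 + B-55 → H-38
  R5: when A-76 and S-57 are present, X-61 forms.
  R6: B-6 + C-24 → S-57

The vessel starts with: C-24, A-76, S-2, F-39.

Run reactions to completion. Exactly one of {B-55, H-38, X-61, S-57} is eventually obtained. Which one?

H-38

S-2, C-24, and A-76 present → H-38 forms (R3).
S-57 would need B-6 and C-24 (R6), but B-6 never forms. B-55 would need X-61 (R1), but X-61 never forms. X-61 would need A-76 and S-57 (R5), but S-57 never forms.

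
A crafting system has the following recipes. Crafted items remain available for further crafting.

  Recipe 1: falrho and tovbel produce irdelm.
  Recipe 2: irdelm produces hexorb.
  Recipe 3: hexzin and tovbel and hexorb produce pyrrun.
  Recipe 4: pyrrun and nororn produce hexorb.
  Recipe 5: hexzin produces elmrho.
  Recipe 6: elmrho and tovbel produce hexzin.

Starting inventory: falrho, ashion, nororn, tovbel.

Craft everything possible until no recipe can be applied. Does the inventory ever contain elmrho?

No

elmrho would need hexzin (Recipe 5), but hexzin is never obtained.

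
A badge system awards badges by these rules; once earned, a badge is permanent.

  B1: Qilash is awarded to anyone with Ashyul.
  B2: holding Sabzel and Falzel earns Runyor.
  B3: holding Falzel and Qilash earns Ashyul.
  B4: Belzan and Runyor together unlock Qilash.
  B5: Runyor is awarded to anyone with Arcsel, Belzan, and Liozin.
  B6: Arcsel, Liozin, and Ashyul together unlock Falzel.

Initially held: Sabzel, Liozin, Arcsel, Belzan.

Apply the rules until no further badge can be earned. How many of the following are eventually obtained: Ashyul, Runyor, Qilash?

With Arcsel, Belzan, and Liozin, Runyor is earned (B5).
With Belzan and Runyor, Qilash is earned (B4).
Ashyul would need Falzel and Qilash (B3), but Falzel is never earned.
Runyor: reached.
Qilash: reached.
Reached: Runyor and Qilash — 2 of the 3.

2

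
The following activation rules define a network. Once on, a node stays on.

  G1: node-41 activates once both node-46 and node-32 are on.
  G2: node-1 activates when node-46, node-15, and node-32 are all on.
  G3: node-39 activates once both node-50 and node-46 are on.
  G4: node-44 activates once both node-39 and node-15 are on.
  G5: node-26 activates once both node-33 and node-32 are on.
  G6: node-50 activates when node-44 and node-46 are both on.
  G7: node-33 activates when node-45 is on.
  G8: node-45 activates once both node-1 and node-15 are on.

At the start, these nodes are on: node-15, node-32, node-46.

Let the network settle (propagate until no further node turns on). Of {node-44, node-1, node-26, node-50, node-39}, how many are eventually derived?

2

G2: node-46, node-15, and node-32 on → node-1 on.
G8: node-1 and node-15 on → node-45 on.
G7: node-45 on → node-33 on.
node-33 and node-32 are on, so node-26 activates (G5).
node-44 would need node-39 and node-15 (G4), but node-39 never turns on.
node-1: reached.
node-26: reached.
node-50 would need node-44 and node-46 (G6), but node-44 never turns on.
node-39 would need node-50 and node-46 (G3), but node-50 never turns on.
Reached: node-1 and node-26 — 2 of the 5.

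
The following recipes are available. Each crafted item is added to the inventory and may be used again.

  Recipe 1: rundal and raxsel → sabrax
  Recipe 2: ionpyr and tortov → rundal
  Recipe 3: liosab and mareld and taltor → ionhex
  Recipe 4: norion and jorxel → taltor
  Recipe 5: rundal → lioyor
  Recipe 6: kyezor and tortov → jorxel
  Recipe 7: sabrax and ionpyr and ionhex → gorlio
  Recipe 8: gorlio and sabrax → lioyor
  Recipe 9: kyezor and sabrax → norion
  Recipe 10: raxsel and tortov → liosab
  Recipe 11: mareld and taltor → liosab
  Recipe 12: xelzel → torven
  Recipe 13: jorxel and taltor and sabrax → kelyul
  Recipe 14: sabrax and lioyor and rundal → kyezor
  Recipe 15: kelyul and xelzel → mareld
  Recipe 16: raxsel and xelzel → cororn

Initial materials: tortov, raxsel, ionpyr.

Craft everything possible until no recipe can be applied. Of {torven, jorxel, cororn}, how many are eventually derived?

Using Recipe 2, ionpyr and tortov make rundal.
Using Recipe 1, rundal and raxsel make sabrax.
Using Recipe 5, rundal makes lioyor.
Using Recipe 14, sabrax, lioyor, and rundal make kyezor.
kyezor and tortov → jorxel (Recipe 6).
torven would need xelzel (Recipe 12), but xelzel is never obtained.
jorxel: reached.
cororn would need raxsel and xelzel (Recipe 16), but xelzel is never obtained.
Reached: jorxel — 1 of the 3.

1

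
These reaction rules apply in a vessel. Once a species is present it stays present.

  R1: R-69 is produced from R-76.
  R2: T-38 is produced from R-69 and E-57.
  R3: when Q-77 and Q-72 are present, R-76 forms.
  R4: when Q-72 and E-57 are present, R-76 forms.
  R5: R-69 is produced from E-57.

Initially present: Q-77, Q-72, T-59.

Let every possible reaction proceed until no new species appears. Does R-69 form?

Q-77 and Q-72 present → R-76 forms (R3).
R-76 present → R-69 forms (R1).

Yes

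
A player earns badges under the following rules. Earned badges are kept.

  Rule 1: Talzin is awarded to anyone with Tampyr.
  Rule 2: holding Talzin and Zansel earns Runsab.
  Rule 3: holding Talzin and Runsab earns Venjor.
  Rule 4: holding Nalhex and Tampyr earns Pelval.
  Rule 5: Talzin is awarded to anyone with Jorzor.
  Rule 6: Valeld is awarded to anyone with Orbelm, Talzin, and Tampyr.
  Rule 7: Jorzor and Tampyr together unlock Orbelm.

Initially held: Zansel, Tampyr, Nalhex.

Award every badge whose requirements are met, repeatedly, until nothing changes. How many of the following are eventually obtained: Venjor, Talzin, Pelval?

With Nalhex and Tampyr, Pelval is earned (Rule 4).
With Tampyr, Talzin is earned (Rule 1).
With Talzin and Zansel, Runsab is earned (Rule 2).
With Talzin and Runsab, Venjor is earned (Rule 3).
Venjor: reached.
Talzin: reached.
Pelval: reached.
All 3 are reached.

3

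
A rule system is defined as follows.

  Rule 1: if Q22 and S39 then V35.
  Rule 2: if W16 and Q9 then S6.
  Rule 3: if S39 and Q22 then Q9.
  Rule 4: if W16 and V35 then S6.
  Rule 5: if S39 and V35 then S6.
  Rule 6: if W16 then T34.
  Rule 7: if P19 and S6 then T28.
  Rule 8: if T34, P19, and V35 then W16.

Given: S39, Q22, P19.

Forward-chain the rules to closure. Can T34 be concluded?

T34 would need W16 (Rule 6), but W16 is never established.

No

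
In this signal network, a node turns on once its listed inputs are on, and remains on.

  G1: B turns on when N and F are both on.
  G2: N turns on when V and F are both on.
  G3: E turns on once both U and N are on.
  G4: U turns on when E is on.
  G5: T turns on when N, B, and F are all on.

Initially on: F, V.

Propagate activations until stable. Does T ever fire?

Yes

V and F are on, so N turns on (G2).
G1: N and F on → B on.
N, B, and F are on, so T turns on (G5).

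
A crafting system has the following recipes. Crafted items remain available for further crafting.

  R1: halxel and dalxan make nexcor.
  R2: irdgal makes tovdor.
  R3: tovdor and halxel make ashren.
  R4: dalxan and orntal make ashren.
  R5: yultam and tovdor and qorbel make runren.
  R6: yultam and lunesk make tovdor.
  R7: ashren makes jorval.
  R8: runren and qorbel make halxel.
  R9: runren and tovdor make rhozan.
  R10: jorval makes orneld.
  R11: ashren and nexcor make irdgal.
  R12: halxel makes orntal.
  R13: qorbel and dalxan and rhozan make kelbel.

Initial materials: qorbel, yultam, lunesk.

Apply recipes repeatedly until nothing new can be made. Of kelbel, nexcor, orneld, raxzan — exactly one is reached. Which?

yultam and lunesk → tovdor (R6).
yultam and tovdor and qorbel → runren (R5).
Using R8, runren and qorbel make halxel.
Using R3, tovdor and halxel make ashren.
Using R7, ashren makes jorval.
jorval → orneld (R10).
No rule produces raxzan, and it is not given. kelbel would need qorbel, dalxan, and rhozan (R13), but dalxan is never obtained. nexcor would need halxel and dalxan (R1), but dalxan is never obtained.

orneld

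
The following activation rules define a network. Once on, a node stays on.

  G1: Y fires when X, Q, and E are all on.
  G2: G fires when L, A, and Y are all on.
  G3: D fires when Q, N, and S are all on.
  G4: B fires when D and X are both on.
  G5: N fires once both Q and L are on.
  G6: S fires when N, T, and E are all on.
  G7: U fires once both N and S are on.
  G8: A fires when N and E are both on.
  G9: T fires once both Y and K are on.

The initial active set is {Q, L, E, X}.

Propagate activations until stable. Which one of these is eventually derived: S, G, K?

G1: X, Q, and E on → Y on.
Q and L are on, so N fires (G5).
N and E are on, so A fires (G8).
G2: L, A, and Y on → G on.
S would need N, T, and E (G6), but T never turns on. No rule produces K, and it is not given.

G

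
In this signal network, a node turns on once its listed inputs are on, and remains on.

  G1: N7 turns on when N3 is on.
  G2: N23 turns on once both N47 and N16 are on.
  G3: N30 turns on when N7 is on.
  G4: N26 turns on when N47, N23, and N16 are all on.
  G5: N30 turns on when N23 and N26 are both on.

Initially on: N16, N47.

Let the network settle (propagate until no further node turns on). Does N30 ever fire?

Yes

G2: N47 and N16 on → N23 on.
G4: N47, N23, and N16 on → N26 on.
G5: N23 and N26 on → N30 on.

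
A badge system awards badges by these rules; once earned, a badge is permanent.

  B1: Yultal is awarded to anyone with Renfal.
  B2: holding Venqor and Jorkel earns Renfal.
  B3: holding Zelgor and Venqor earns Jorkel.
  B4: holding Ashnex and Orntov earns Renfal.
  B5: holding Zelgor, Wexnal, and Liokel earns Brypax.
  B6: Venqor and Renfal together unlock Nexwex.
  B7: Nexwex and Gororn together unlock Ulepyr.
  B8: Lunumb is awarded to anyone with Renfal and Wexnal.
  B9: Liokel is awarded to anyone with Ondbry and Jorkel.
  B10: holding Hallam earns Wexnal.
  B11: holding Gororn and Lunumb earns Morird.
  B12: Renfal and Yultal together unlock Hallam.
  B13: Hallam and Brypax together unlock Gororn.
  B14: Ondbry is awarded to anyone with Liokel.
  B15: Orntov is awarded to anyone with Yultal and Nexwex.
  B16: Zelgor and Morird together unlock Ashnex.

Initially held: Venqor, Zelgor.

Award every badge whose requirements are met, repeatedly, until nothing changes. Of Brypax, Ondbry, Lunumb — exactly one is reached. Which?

Lunumb

With Zelgor and Venqor, Jorkel is earned (B3).
With Venqor and Jorkel, Renfal is earned (B2).
With Renfal, Yultal is earned (B1).
With Renfal and Yultal, Hallam is earned (B12).
With Hallam, Wexnal is earned (B10).
With Renfal and Wexnal, Lunumb is earned (B8).
Brypax would need Zelgor, Wexnal, and Liokel (B5), but Liokel is never earned. Ondbry would need Liokel (B14), but Liokel is never earned.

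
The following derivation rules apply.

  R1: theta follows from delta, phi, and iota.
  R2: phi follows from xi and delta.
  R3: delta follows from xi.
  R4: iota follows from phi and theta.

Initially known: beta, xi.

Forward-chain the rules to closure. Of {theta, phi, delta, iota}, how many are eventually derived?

2

From xi, R3 gives delta.
From xi and delta, R2 gives phi.
theta would need delta, phi, and iota (R1), but iota is never established.
phi: reached.
delta: reached.
iota would need phi and theta (R4), but theta is never established.
Reached: phi and delta — 2 of the 4.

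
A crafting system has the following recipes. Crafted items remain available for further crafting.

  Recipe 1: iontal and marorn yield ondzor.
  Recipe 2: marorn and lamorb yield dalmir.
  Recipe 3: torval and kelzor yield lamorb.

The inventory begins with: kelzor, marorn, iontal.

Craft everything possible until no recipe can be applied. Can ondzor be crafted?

Using Recipe 1, iontal and marorn make ondzor.

Yes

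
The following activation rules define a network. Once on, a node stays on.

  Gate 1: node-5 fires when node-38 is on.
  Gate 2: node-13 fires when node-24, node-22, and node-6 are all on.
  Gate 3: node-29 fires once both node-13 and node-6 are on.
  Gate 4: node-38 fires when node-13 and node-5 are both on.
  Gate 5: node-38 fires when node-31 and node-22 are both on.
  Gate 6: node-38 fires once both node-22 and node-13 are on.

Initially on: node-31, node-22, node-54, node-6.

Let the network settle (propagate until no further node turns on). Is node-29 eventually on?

No

node-29 would need node-13 and node-6 (Gate 3), but node-13 never turns on.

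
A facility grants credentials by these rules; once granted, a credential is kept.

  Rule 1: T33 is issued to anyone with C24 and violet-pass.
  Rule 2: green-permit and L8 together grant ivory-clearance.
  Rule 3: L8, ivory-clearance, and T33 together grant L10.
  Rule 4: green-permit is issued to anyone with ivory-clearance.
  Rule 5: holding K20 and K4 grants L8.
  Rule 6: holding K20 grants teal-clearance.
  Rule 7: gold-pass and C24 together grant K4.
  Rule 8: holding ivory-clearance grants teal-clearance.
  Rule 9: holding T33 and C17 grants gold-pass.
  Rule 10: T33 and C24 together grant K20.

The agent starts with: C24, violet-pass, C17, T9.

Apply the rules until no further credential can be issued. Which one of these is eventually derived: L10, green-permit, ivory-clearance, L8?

L8

Holding C24 and violet-pass grants T33 (Rule 1).
Holding T33 and C17 grants gold-pass (Rule 9).
Holding T33 and C24 grants K20 (Rule 10).
Holding gold-pass and C24 grants K4 (Rule 7).
Holding K20 and K4 grants L8 (Rule 5).
ivory-clearance would need green-permit and L8 (Rule 2), but green-permit is never granted. green-permit would need ivory-clearance (Rule 4), but ivory-clearance is never granted. L10 would need L8, ivory-clearance, and T33 (Rule 3), but ivory-clearance is never granted.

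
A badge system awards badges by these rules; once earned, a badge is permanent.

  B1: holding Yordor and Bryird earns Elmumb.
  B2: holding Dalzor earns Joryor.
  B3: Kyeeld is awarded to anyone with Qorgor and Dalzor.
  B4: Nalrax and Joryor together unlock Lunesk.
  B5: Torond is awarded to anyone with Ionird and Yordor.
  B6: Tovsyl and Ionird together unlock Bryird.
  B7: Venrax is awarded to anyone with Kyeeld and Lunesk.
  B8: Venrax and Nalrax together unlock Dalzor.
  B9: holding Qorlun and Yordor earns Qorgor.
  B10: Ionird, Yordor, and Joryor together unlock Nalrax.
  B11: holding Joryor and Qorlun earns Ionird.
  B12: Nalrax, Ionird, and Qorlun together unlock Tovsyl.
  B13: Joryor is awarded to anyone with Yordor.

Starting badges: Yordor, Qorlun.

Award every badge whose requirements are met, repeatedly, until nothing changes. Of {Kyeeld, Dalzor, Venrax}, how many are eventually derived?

Kyeeld would need Qorgor and Dalzor (B3), but Dalzor is never earned.
Dalzor would need Venrax and Nalrax (B8), but Venrax is never earned.
Venrax would need Kyeeld and Lunesk (B7), but Kyeeld is never earned.
None of the 3 are reached.

0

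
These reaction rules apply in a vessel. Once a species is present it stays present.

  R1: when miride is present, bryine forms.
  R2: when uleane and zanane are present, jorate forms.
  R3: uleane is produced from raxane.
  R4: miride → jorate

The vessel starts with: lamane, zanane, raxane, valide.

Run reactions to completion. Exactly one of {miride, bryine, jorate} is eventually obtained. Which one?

jorate

raxane present → uleane forms (R3).
uleane and zanane present → jorate forms (R2).
No rule produces miride, and it is not given. bryine would need miride (R1), but miride never forms.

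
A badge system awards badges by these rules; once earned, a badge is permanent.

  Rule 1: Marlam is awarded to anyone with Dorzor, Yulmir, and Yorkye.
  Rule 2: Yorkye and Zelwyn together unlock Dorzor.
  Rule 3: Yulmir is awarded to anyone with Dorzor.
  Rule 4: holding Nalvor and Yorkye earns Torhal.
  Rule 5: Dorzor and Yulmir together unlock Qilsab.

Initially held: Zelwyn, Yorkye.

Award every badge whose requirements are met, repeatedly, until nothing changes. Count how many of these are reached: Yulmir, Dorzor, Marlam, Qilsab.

4

With Yorkye and Zelwyn, Dorzor is earned (Rule 2).
With Dorzor, Yulmir is earned (Rule 3).
With Dorzor and Yulmir, Qilsab is earned (Rule 5).
With Dorzor, Yulmir, and Yorkye, Marlam is earned (Rule 1).
Yulmir: reached.
Dorzor: reached.
Marlam: reached.
Qilsab: reached.
All 4 are reached.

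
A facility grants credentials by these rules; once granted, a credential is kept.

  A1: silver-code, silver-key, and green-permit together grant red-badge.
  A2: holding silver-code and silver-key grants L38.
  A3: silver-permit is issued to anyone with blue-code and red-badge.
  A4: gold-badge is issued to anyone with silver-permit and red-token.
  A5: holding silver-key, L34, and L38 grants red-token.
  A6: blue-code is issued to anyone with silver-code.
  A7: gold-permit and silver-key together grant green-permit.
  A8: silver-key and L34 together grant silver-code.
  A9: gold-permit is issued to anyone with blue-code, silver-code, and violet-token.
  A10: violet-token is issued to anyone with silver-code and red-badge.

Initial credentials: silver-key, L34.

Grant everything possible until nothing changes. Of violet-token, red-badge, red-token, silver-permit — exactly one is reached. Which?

red-token

Holding silver-key and L34 grants silver-code (A8).
Holding silver-code and silver-key grants L38 (A2).
Holding silver-key, L34, and L38 grants red-token (A5).
violet-token would need silver-code and red-badge (A10), but red-badge is never granted. silver-permit would need blue-code and red-badge (A3), but red-badge is never granted. red-badge would need silver-code, silver-key, and green-permit (A1), but green-permit is never granted.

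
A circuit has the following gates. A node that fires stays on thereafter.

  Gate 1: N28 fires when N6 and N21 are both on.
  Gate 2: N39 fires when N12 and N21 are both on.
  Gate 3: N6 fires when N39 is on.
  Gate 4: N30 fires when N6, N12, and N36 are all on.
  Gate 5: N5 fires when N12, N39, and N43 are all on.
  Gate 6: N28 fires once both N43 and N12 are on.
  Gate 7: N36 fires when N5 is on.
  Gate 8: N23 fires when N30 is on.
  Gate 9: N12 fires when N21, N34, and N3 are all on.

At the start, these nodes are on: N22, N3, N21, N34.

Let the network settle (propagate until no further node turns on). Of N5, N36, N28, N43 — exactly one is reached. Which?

N28

Gate 9: N21, N34, and N3 on → N12 on.
Gate 2: N12 and N21 on → N39 on.
Gate 3: N39 on → N6 on.
N6 and N21 are on, so N28 fires (Gate 1).
N5 would need N12, N39, and N43 (Gate 5), but N43 never turns on. N36 would need N5 (Gate 7), but N5 never turns on. No rule produces N43, and it is not given.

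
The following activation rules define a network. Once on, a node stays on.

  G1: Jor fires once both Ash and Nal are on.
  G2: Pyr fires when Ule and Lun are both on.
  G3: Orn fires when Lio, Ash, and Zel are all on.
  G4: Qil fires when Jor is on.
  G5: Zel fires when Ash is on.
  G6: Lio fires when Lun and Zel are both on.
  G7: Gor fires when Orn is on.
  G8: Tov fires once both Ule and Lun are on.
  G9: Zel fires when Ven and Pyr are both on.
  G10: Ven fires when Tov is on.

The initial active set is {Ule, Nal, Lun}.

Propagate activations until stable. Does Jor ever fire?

Jor would need Ash and Nal (G1), but Ash never turns on.

No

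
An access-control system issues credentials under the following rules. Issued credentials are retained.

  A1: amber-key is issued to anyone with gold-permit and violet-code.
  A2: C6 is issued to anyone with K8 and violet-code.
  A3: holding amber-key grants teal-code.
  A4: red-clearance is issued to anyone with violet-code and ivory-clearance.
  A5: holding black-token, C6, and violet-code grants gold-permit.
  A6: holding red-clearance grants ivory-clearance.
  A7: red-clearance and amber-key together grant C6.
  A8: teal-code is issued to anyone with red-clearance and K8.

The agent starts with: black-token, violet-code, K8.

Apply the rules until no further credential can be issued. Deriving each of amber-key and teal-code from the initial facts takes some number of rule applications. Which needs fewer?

amber-key: Holding K8 and violet-code grants C6 (A2). Holding black-token, C6, and violet-code grants gold-permit (A5). Holding gold-permit and violet-code grants amber-key (A1). [3 rule applications]
teal-code: Holding K8 and violet-code grants C6 (A2). Holding black-token, C6, and violet-code grants gold-permit (A5). Holding gold-permit and violet-code grants amber-key (A1). Holding amber-key grants teal-code (A3). [4 rule applications]
amber-key needs fewer.

amber-key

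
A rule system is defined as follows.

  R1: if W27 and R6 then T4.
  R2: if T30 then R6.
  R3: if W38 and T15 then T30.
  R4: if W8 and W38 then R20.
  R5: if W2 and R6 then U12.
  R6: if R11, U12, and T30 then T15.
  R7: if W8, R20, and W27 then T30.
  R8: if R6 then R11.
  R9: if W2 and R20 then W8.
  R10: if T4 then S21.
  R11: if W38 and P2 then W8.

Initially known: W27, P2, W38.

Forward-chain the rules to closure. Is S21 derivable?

Yes

From W38 and P2, R11 gives W8.
From W8 and W38, R4 gives R20.
W8, R20, and W27 hold, so T30 follows (R7).
From T30, R2 gives R6.
From W27 and R6, R1 gives T4.
From T4, R10 gives S21.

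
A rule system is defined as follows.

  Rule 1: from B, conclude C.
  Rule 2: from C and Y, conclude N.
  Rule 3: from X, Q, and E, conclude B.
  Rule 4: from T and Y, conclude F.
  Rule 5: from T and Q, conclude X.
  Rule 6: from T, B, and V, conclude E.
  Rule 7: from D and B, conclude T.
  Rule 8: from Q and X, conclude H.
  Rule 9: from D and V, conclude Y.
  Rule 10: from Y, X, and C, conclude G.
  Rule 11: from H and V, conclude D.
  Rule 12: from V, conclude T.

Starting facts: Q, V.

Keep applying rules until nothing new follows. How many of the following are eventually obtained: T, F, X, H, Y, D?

From V, Rule 12 gives T.
T and Q hold, so X follows (Rule 5).
From Q and X, Rule 8 gives H.
From H and V, Rule 11 gives D.
From D and V, Rule 9 gives Y.
From T and Y, Rule 4 gives F.
T: reached.
F: reached.
X: reached.
H: reached.
Y: reached.
D: reached.
All 6 are reached.

6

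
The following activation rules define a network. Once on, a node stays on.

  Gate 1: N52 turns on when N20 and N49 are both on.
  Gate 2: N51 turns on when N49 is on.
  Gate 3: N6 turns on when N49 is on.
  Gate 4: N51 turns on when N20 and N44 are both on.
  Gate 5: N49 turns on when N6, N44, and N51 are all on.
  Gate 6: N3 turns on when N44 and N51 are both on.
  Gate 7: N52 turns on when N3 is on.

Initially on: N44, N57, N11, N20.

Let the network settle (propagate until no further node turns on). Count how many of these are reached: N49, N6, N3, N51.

2

Gate 4: N20 and N44 on → N51 on.
N44 and N51 are on, so N3 turns on (Gate 6).
N49 would need N6, N44, and N51 (Gate 5), but N6 never turns on.
N6 would need N49 (Gate 3), but N49 never turns on.
N3: reached.
N51: reached.
Reached: N3 and N51 — 2 of the 4.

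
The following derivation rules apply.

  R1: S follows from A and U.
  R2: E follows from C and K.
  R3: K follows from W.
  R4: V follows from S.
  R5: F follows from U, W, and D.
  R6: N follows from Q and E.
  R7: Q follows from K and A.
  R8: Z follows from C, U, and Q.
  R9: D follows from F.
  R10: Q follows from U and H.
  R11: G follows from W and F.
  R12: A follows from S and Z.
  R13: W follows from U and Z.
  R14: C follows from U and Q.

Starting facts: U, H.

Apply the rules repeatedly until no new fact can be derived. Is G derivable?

No

G would need W and F (R11), but F is never established.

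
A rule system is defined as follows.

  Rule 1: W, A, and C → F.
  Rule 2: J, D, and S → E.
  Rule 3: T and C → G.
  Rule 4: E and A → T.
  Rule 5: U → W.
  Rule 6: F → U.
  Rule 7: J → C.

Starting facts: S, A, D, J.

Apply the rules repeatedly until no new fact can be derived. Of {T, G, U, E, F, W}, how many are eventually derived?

J, D, and S hold, so E follows (Rule 2).
From J, Rule 7 gives C.
From E and A, Rule 4 gives T.
From T and C, Rule 3 gives G.
T: reached.
G: reached.
U would need F (Rule 6), but F is never established.
E: reached.
F would need W, A, and C (Rule 1), but W is never established.
W would need U (Rule 5), but U is never established.
Reached: T, G, and E — 3 of the 6.

3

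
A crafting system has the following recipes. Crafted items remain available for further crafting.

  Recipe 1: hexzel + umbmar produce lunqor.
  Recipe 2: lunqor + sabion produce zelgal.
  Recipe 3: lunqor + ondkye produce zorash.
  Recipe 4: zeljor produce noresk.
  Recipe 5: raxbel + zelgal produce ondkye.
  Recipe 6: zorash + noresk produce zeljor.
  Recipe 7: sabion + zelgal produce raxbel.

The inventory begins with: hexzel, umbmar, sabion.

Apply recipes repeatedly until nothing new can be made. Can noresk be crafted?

No

noresk would need zeljor (Recipe 4), but zeljor is never obtained.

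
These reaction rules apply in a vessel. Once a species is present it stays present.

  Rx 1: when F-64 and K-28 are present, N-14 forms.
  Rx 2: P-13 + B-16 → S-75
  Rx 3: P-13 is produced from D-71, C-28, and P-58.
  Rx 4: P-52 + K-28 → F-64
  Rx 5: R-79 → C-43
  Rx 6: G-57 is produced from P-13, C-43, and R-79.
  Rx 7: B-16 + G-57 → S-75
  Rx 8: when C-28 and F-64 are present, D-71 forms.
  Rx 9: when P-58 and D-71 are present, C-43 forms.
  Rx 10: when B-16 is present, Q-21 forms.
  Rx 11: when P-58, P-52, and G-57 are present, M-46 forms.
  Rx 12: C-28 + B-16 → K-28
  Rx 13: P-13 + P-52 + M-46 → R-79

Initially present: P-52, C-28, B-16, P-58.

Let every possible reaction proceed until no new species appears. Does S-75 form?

Yes

C-28 and B-16 present → K-28 forms (Rx 12).
P-52 and K-28 present → F-64 forms (Rx 4).
C-28 and F-64 present → D-71 forms (Rx 8).
D-71, C-28, and P-58 present → P-13 forms (Rx 3).
P-13 and B-16 present → S-75 forms (Rx 2).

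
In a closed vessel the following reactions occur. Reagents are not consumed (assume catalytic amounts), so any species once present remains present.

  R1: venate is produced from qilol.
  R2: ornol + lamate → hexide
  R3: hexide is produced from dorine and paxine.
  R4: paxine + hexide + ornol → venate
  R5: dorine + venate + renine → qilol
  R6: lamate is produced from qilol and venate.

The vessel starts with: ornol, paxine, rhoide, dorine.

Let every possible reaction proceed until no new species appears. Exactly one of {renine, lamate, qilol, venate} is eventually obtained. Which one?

dorine and paxine present → hexide forms (R3).
paxine, hexide, and ornol present → venate forms (R4).
No rule produces renine, and it is not given. qilol would need dorine, venate, and renine (R5), but renine never forms. lamate would need qilol and venate (R6), but qilol never forms.

venate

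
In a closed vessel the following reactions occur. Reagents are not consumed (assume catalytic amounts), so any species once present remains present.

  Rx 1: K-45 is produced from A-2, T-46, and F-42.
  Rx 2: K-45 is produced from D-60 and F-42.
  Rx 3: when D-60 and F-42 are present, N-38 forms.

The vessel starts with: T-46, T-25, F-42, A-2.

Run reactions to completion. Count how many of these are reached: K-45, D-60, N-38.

A-2, T-46, and F-42 present → K-45 forms (Rx 1).
K-45: reached.
No rule produces D-60, and it is not given.
N-38 would need D-60 and F-42 (Rx 3), but D-60 never forms.
Reached: K-45 — 1 of the 3.

1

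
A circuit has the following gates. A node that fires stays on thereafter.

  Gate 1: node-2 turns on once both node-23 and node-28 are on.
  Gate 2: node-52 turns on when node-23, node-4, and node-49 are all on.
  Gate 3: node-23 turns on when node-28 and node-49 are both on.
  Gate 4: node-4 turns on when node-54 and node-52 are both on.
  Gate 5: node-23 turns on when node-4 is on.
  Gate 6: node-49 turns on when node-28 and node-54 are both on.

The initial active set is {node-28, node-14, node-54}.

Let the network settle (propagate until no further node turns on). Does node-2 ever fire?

Gate 6: node-28 and node-54 on → node-49 on.
Gate 3: node-28 and node-49 on → node-23 on.
node-23 and node-28 are on, so node-2 turns on (Gate 1).

Yes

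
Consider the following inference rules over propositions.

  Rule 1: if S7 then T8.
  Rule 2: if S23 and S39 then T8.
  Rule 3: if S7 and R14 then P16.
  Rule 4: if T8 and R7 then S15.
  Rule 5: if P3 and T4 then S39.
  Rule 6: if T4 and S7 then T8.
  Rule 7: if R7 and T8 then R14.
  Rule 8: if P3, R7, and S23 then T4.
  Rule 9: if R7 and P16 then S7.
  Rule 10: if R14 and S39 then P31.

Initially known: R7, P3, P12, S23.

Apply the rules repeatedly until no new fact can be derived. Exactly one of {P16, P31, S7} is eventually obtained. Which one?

P31

From P3, R7, and S23, Rule 8 gives T4.
From P3 and T4, Rule 5 gives S39.
From S23 and S39, Rule 2 gives T8.
From R7 and T8, Rule 7 gives R14.
From R14 and S39, Rule 10 gives P31.
P16 would need S7 and R14 (Rule 3), but S7 is never established. S7 would need R7 and P16 (Rule 9), but P16 is never established.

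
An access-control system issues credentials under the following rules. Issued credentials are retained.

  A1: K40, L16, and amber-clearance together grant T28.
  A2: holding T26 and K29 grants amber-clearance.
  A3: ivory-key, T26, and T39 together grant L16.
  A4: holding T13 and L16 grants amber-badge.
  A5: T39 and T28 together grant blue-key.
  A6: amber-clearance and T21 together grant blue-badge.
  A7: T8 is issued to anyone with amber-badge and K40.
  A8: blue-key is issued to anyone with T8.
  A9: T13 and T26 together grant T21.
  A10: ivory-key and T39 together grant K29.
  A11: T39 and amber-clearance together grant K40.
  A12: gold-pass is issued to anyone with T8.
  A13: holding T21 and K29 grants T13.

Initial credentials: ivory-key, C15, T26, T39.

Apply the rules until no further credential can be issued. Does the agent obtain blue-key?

Holding ivory-key and T39 grants K29 (A10).
Holding ivory-key, T26, and T39 grants L16 (A3).
Holding T26 and K29 grants amber-clearance (A2).
Holding T39 and amber-clearance grants K40 (A11).
Holding K40, L16, and amber-clearance grants T28 (A1).
Holding T39 and T28 grants blue-key (A5).

Yes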